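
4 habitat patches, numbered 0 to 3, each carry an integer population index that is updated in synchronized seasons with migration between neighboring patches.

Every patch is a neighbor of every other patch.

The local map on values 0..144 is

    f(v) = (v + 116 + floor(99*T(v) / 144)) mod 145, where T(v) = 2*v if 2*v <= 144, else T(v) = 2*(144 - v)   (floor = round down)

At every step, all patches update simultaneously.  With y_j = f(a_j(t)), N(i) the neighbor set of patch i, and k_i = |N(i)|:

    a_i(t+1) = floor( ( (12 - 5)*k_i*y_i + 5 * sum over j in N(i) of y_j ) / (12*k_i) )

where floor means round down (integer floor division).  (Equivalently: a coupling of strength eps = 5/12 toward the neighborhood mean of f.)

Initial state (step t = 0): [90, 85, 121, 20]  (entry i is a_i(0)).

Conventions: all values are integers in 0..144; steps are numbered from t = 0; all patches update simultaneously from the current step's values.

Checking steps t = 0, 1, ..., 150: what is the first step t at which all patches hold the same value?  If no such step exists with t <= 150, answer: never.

Answer: 3
Key observation: Synchronization is absorbing here: once all patches are equal they stay equal, and step 3 is the first all-equal step.

Derivation:
t=0: [90, 85, 121, 20]  (not all equal)
t=1: [117, 118, 112, 65]  (not all equal)
t=2: [125, 124, 126, 125]  (not all equal)
t=3: [121, 121, 121, 121]  (all equal)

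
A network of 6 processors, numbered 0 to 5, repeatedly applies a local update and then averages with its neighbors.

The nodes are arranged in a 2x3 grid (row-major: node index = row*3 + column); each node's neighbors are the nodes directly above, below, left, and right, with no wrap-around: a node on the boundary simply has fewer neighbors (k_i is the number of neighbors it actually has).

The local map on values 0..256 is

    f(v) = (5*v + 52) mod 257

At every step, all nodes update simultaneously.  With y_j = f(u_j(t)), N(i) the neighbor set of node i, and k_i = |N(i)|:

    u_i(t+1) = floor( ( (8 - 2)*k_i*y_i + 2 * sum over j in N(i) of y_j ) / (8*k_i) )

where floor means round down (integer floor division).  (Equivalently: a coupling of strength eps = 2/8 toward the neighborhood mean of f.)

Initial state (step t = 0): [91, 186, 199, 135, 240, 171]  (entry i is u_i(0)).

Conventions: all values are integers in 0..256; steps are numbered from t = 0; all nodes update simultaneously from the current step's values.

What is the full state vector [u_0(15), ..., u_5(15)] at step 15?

Simulating step by step:
t=0: [91, 186, 199, 135, 240, 171]
t=1: [240, 199, 57, 219, 214, 132]
t=2: [185, 47, 87, 129, 98, 170]
t=3: [181, 61, 192, 166, 49, 130]
t=4: [165, 113, 216, 111, 63, 176]
t=5: [104, 103, 111, 96, 112, 147]
t=6: [52, 60, 78, 33, 80, 35]
t=7: [80, 107, 179, 194, 191, 217]
t=8: [186, 105, 154, 242, 213, 133]
t=9: [195, 76, 71, 213, 108, 169]
t=10: [225, 171, 150, 108, 91, 123]
t=11: [138, 137, 59, 108, 218, 149]
t=12: [208, 203, 98, 101, 112, 45]
t=13: [58, 45, 28, 52, 82, 30]
t=14: [73, 55, 171, 77, 176, 201]
t=15: [151, 90, 114, 175, 144, 58]

Answer: [151, 90, 114, 175, 144, 58]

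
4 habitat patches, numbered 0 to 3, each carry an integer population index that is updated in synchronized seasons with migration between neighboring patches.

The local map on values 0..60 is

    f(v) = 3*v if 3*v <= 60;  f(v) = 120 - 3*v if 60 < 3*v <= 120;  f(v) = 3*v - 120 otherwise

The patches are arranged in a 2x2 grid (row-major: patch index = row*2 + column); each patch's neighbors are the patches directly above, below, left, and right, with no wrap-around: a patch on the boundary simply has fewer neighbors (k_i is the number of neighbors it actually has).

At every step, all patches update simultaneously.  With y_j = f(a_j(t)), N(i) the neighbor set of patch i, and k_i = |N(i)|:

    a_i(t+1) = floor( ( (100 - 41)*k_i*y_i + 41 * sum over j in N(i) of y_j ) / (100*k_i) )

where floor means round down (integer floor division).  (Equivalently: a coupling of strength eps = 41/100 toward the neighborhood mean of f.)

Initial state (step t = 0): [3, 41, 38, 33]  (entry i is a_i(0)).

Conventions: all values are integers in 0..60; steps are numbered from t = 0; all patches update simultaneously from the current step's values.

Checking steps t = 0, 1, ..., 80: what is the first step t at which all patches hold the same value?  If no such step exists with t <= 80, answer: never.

Simulating step by step:
t=0: [3, 41, 38, 33]  (not all equal)
t=1: [7, 7, 9, 14]  (not all equal)
t=2: [22, 25, 28, 34]  (not all equal)
t=3: [48, 41, 36, 27]  (not all equal)
t=4: [17, 14, 19, 26]  (not all equal)
t=5: [50, 43, 52, 45]  (not all equal)
t=6: [26, 14, 30, 18]  (not all equal)
t=7: [39, 44, 37, 46]  (not all equal)
t=8: [6, 11, 9, 14]  (not all equal)
t=9: [22, 31, 28, 37]  (not all equal)
t=10: [44, 28, 34, 18]  (not all equal)
t=11: [18, 34, 24, 42]  (not all equal)
t=12: [45, 22, 40, 17]  (not all equal)
t=13: [19, 45, 13, 41]  (not all equal)
t=14: [44, 21, 35, 12]  (not all equal)
t=15: [21, 43, 18, 36]  (not all equal)
t=16: [46, 19, 46, 19]  (not all equal)
t=17: [25, 49, 25, 49]  (not all equal)
t=18: [41, 30, 41, 30]  (not all equal)
t=19: [8, 24, 8, 24]  (not all equal)
t=20: [28, 43, 28, 43]  (not all equal)
t=21: [30, 14, 30, 14]  (not all equal)
t=22: [32, 39, 32, 39]  (not all equal)
t=23: [19, 7, 19, 7]  (not all equal)
t=24: [49, 28, 49, 28]  (not all equal)
t=25: [28, 34, 28, 34]  (not all equal)
t=26: [32, 21, 32, 21]  (not all equal)
t=27: [30, 50, 30, 50]  (not all equal)
t=28: [30, 30, 30, 30]  (all equal)

Answer: 28
Key observation: Synchronization is absorbing here: once all patches are equal they stay equal, and step 28 is the first all-equal step.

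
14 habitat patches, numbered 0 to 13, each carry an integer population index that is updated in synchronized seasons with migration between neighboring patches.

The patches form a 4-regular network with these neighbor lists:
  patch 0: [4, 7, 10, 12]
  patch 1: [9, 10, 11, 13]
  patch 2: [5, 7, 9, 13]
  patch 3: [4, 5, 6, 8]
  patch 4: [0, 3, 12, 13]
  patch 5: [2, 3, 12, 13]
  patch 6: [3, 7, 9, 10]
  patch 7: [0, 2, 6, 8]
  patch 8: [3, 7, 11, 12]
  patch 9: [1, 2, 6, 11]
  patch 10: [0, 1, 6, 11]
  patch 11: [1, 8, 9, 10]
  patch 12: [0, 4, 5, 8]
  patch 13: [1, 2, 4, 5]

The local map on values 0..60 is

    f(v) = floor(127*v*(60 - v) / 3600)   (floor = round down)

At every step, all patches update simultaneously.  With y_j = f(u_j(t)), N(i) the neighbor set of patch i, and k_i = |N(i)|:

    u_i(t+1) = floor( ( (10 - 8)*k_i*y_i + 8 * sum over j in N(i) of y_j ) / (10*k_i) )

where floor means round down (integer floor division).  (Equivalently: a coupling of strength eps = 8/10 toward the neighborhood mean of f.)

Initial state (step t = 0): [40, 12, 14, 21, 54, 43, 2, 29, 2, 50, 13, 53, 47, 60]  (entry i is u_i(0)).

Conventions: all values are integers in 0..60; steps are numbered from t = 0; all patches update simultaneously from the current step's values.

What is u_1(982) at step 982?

Simulating step by step:
t=0: [40, 12, 14, 21, 54, 43, 2, 29, 2, 50, 13, 53, 47, 60]
t=1: [22, 14, 19, 14, 17, 19, 20, 17, 19, 15, 17, 15, 17, 15]
t=2: [25, 23, 25, 25, 24, 24, 24, 27, 24, 24, 25, 24, 26, 24]
t=3: [30, 30, 30, 30, 30, 30, 30, 30, 30, 30, 30, 30, 30, 30]
t=4: [31, 31, 31, 31, 31, 31, 31, 31, 31, 31, 31, 31, 31, 31]
t=5: [31, 31, 31, 31, 31, 31, 31, 31, 31, 31, 31, 31, 31, 31]

Answer: u_1(982) = 31
Key observation: The state at step 4, [31, 31, 31, 31, 31, 31, 31, 31, 31, 31, 31, 31, 31, 31], reappears at step 5: the system is in a cycle of period 1 from step 4 on.  Therefore the state at step 982 equals the state at step 4 + ((982 - 4) mod 1) = 4, which is [31, 31, 31, 31, 31, 31, 31, 31, 31, 31, 31, 31, 31, 31].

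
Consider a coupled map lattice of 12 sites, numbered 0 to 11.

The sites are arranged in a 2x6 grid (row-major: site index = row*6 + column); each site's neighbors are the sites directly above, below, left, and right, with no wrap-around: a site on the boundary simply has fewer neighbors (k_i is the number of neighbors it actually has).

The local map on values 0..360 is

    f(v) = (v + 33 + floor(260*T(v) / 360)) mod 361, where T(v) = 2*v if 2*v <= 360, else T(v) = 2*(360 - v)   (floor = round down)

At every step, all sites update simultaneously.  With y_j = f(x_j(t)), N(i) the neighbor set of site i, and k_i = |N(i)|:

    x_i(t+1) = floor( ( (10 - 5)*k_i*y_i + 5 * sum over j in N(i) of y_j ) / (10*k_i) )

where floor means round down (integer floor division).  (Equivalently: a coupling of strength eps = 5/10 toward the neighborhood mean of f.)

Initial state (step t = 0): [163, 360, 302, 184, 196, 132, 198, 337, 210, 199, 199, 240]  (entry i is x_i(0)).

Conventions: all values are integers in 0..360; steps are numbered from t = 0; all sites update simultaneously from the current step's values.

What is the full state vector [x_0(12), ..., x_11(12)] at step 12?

Answer: [273, 265, 263, 267, 119, 83, 273, 265, 263, 267, 119, 83]

Derivation:
t=0: [163, 360, 302, 184, 196, 132, 198, 337, 210, 199, 199, 240]
t=1: [69, 44, 68, 99, 146, 224, 80, 60, 82, 103, 100, 157]
t=2: [192, 166, 207, 222, 121, 66, 209, 189, 226, 272, 199, 119]
t=3: [97, 90, 93, 129, 229, 259, 103, 98, 92, 83, 171, 235]
t=4: [269, 260, 273, 271, 130, 82, 277, 268, 256, 233, 113, 85]
t=5: [72, 73, 72, 120, 277, 264, 70, 73, 77, 120, 267, 255]
t=6: [208, 210, 230, 263, 112, 73, 207, 211, 234, 266, 115, 75]
t=7: [99, 96, 88, 115, 253, 236, 99, 96, 87, 116, 256, 239]
t=8: [273, 265, 261, 264, 119, 84, 273, 264, 261, 264, 119, 83]
t=9: [71, 73, 75, 115, 267, 258, 71, 73, 75, 115, 266, 257]
t=10: [207, 211, 231, 257, 113, 76, 207, 211, 231, 257, 113, 76]
t=11: [99, 96, 88, 117, 255, 240, 99, 96, 88, 117, 255, 240]
t=12: [273, 265, 263, 267, 119, 83, 273, 265, 263, 267, 119, 83]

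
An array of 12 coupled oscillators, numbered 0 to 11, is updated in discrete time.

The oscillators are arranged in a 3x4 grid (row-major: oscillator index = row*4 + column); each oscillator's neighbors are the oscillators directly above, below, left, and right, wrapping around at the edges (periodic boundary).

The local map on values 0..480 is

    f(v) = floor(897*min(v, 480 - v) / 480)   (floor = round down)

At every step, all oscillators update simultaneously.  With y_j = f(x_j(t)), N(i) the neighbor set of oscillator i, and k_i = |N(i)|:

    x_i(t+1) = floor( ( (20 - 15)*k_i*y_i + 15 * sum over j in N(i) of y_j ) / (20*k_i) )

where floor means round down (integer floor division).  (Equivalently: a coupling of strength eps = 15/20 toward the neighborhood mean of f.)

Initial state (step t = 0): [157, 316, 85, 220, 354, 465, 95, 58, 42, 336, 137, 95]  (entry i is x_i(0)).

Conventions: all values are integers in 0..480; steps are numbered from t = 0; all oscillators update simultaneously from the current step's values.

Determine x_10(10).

Simulating step by step:
t=0: [157, 316, 85, 220, 354, 465, 95, 58, 42, 336, 137, 95]
t=1: [266, 216, 255, 240, 153, 192, 147, 214, 202, 192, 210, 204]
t=2: [383, 388, 389, 411, 358, 337, 362, 360, 361, 376, 366, 398]
t=3: [185, 195, 179, 168, 224, 219, 218, 192, 197, 212, 191, 185]
t=4: [360, 369, 353, 337, 382, 399, 374, 367, 374, 379, 366, 347]
t=5: [216, 201, 225, 239, 192, 183, 201, 220, 207, 191, 216, 228]
t=6: [394, 378, 404, 422, 378, 359, 389, 403, 385, 371, 396, 415]
t=7: [164, 184, 152, 133, 179, 197, 167, 146, 170, 191, 158, 139]
t=8: [309, 332, 295, 272, 320, 344, 306, 284, 314, 337, 300, 277]
t=9: [318, 291, 334, 361, 308, 282, 325, 352, 314, 287, 330, 357]
t=10: [301, 332, 282, 250, 309, 340, 289, 258, 304, 336, 285, 254]

Answer: x_10(10) = 285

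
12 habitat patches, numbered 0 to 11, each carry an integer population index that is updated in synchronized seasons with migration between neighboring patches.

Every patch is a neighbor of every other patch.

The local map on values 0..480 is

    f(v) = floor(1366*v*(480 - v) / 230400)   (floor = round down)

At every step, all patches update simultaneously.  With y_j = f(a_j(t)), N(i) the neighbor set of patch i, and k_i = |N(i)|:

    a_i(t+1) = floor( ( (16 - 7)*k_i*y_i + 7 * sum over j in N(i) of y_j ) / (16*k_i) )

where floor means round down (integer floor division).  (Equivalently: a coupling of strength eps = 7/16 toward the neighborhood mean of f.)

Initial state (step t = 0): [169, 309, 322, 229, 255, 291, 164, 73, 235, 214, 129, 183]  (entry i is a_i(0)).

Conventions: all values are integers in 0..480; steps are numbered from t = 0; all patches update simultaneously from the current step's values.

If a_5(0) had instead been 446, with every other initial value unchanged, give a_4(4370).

Answer: a_4(4370) = 313
Key observation: The state at step 9, [309, 309, 309, 309, 309, 309, 309, 309, 309, 309, 309, 309], reappears at step 11: the system is in a cycle of period 2 from step 9 on.  Therefore the state at step 4370 equals the state at step 9 + ((4370 - 9) mod 2) = 10, which is [313, 313, 313, 313, 313, 313, 313, 313, 313, 313, 313, 313].

Derivation:
t=0: [169, 309, 322, 229, 255, 446, 164, 73, 235, 214, 129, 183]
t=1: [299, 300, 294, 314, 314, 183, 297, 229, 315, 313, 277, 305]
t=2: [319, 319, 321, 313, 313, 320, 320, 330, 313, 313, 326, 317]
t=3: [304, 304, 302, 306, 306, 303, 303, 298, 306, 306, 300, 305]
t=4: [316, 316, 317, 315, 315, 316, 316, 319, 315, 315, 318, 316]
t=5: [306, 306, 306, 307, 307, 306, 306, 305, 307, 307, 305, 306]
t=6: [314, 314, 314, 314, 314, 314, 314, 315, 314, 314, 315, 314]
t=7: [308, 308, 308, 308, 308, 308, 308, 308, 308, 308, 308, 308]
t=8: [314, 314, 314, 314, 314, 314, 314, 314, 314, 314, 314, 314]
t=9: [309, 309, 309, 309, 309, 309, 309, 309, 309, 309, 309, 309]
t=10: [313, 313, 313, 313, 313, 313, 313, 313, 313, 313, 313, 313]
t=11: [309, 309, 309, 309, 309, 309, 309, 309, 309, 309, 309, 309]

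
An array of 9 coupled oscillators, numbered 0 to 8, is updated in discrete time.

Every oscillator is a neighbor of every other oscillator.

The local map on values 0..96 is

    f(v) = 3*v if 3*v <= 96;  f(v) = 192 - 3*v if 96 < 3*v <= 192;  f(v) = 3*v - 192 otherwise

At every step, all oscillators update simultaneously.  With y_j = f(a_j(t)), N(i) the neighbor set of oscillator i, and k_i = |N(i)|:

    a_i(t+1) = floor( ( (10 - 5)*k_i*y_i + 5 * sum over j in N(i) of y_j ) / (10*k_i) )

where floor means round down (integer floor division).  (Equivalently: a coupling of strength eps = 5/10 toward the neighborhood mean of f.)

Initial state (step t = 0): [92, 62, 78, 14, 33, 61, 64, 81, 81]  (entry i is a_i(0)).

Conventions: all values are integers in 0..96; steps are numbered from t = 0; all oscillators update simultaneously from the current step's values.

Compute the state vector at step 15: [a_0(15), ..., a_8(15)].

Answer: [62, 48, 48, 48, 62, 62, 52, 62, 62]

Derivation:
t=0: [92, 62, 78, 14, 33, 61, 64, 81, 81]
t=1: [60, 26, 42, 42, 64, 27, 23, 45, 45]
t=2: [35, 64, 59, 59, 30, 65, 60, 55, 55]
t=3: [55, 17, 23, 23, 56, 18, 22, 29, 29]
t=4: [45, 55, 63, 63, 43, 57, 62, 71, 71]
t=5: [38, 25, 15, 15, 41, 23, 16, 23, 23]
t=6: [69, 68, 55, 55, 65, 65, 56, 65, 65]
t=7: [13, 12, 19, 19, 8, 8, 17, 8, 8]
t=8: [38, 36, 45, 45, 31, 31, 43, 31, 31]
t=9: [78, 81, 69, 69, 85, 85, 72, 85, 85]
t=10: [43, 47, 31, 31, 52, 52, 35, 52, 52]
t=11: [60, 55, 73, 73, 48, 48, 71, 48, 48]
t=12: [24, 30, 30, 30, 40, 40, 28, 40, 40]
t=13: [76, 84, 84, 84, 76, 76, 81, 76, 76]
t=14: [41, 51, 51, 51, 41, 41, 48, 41, 41]
t=15: [62, 48, 48, 48, 62, 62, 52, 62, 62]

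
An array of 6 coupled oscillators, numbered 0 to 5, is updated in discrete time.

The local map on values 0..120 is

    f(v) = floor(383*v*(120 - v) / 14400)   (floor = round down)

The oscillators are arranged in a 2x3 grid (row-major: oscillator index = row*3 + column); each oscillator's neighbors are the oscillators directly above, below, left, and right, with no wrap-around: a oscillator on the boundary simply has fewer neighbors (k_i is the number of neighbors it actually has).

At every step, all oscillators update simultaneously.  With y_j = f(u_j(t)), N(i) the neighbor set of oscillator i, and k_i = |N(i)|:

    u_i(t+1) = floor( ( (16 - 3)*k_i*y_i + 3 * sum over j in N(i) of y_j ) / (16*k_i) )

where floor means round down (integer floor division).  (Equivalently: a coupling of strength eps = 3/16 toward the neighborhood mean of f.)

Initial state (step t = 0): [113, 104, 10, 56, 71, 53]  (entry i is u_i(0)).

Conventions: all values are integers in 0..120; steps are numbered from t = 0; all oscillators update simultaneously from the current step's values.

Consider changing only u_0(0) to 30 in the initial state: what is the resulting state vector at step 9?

Answer: [77, 78, 84, 87, 88, 87]
Key observation: This trace re-runs the system from the modified initial state.

Derivation:
t=0: [30, 104, 10, 56, 71, 53]
t=1: [70, 47, 36, 92, 89, 87]
t=2: [90, 89, 80, 70, 74, 76]
t=3: [73, 74, 84, 90, 89, 87]
t=4: [89, 88, 80, 73, 74, 76]
t=5: [74, 75, 84, 89, 88, 87]
t=6: [88, 87, 80, 74, 75, 76]
t=7: [75, 77, 84, 88, 88, 87]
t=8: [87, 86, 80, 75, 75, 76]
t=9: [77, 78, 84, 87, 88, 87]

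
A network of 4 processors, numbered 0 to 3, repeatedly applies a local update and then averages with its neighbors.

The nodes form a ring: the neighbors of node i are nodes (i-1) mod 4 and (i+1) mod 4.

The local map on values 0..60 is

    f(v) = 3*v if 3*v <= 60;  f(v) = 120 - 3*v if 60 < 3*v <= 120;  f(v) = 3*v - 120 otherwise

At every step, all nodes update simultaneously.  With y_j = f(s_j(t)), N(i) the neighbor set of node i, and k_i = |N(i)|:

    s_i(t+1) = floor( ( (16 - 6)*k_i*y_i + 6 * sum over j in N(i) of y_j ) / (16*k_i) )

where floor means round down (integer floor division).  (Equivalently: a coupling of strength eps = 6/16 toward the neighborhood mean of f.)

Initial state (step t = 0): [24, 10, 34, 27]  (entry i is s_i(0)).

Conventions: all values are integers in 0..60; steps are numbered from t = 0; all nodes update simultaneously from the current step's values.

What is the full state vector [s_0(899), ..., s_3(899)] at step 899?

Simulating step by step:
t=0: [24, 10, 34, 27]
t=1: [42, 31, 24, 36]
t=2: [11, 27, 37, 17]
t=3: [37, 32, 22, 39]
t=4: [10, 26, 38, 13]
t=5: [33, 33, 18, 31]
t=6: [22, 27, 42, 30]
t=7: [46, 35, 16, 30]
t=8: [19, 21, 38, 31]
t=9: [51, 47, 19, 28]
t=10: [31, 30, 46, 39]
t=11: [23, 27, 17, 10]
t=12: [44, 43, 44, 37]
t=13: [10, 10, 10, 10]
t=14: [30, 30, 30, 30]
t=15: [30, 30, 30, 30]

Answer: [30, 30, 30, 30]
Key observation: The state at step 14, [30, 30, 30, 30], reappears at step 15: the system is in a cycle of period 1 from step 14 on.  Therefore the state at step 899 equals the state at step 14 + ((899 - 14) mod 1) = 14, which is [30, 30, 30, 30].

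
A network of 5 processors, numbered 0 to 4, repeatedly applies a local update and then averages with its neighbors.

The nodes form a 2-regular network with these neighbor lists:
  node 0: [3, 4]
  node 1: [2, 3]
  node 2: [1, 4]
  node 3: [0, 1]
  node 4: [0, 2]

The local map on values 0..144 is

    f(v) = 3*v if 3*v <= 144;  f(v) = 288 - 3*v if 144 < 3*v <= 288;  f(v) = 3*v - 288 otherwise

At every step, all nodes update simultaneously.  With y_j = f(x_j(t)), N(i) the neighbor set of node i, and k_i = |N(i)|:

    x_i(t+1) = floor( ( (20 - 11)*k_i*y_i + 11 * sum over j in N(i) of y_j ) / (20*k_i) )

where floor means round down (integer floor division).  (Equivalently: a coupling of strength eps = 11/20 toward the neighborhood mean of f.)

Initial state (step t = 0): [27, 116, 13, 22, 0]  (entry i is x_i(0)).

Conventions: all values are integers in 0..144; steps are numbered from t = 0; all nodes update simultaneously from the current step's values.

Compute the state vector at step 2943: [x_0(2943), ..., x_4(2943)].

Answer: [45, 45, 45, 45, 45]
Key observation: The state at step 29, [27, 27, 27, 27, 27], reappears at step 37: the system is in a cycle of period 8 from step 29 on.  Therefore the state at step 2943 equals the state at step 29 + ((2943 - 29) mod 8) = 31, which is [45, 45, 45, 45, 45].

Derivation:
t=0: [27, 116, 13, 22, 0]
t=1: [54, 55, 34, 68, 33]
t=2: [107, 106, 106, 106, 107]
t=3: [32, 30, 30, 30, 32]
t=4: [94, 90, 91, 91, 94]
t=5: [8, 16, 13, 13, 8]
t=6: [28, 43, 37, 37, 28]
t=7: [91, 119, 108, 108, 91]
t=8: [20, 50, 39, 39, 20]
t=9: [75, 126, 107, 107, 75]
t=10: [54, 58, 56, 56, 54]
t=11: [124, 117, 120, 120, 124]
t=12: [80, 67, 72, 72, 80]
t=13: [54, 78, 69, 69, 54]
t=14: [113, 68, 85, 85, 113]
t=15: [46, 55, 51, 51, 46]
t=16: [137, 129, 132, 132, 137]
t=17: [118, 103, 109, 109, 118]
t=18: [58, 30, 41, 41, 58]
t=19: [116, 108, 111, 111, 116]
t=20: [55, 40, 46, 46, 55]
t=21: [127, 129, 128, 128, 127]
t=22: [93, 97, 96, 96, 93]
t=23: [6, 1, 3, 3, 6]
t=24: [15, 6, 9, 9, 15]
t=25: [40, 22, 29, 29, 40]
t=26: [110, 77, 90, 90, 110]
t=27: [35, 35, 35, 35, 35]
t=28: [105, 105, 105, 105, 105]
t=29: [27, 27, 27, 27, 27]
t=30: [81, 81, 81, 81, 81]
t=31: [45, 45, 45, 45, 45]
t=32: [135, 135, 135, 135, 135]
t=33: [117, 117, 117, 117, 117]
t=34: [63, 63, 63, 63, 63]
t=35: [99, 99, 99, 99, 99]
t=36: [9, 9, 9, 9, 9]
t=37: [27, 27, 27, 27, 27]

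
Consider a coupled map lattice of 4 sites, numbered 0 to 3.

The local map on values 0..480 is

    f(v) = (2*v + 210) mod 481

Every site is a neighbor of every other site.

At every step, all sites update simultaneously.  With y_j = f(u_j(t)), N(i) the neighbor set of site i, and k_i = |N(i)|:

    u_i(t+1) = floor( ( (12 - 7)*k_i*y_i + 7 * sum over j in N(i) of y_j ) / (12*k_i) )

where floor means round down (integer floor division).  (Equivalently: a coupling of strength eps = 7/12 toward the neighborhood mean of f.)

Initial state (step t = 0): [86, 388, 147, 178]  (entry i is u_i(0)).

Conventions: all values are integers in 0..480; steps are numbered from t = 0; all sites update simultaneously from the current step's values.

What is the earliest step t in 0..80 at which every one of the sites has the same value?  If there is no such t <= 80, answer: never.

Answer: 8
Key observation: Synchronization is absorbing here: once all sites are equal they stay equal, and step 8 is the first all-equal step.

Derivation:
t=0: [86, 388, 147, 178]  (not all equal)
t=1: [184, 105, 105, 118]  (not all equal)
t=2: [290, 362, 362, 368]  (not all equal)
t=3: [395, 427, 427, 430]  (not all equal)
t=4: [76, 90, 90, 92]  (not all equal)
t=5: [379, 385, 385, 386]  (not all equal)
t=6: [13, 16, 16, 16]  (not all equal)
t=7: [239, 240, 240, 240]  (not all equal)
t=8: [208, 208, 208, 208]  (all equal)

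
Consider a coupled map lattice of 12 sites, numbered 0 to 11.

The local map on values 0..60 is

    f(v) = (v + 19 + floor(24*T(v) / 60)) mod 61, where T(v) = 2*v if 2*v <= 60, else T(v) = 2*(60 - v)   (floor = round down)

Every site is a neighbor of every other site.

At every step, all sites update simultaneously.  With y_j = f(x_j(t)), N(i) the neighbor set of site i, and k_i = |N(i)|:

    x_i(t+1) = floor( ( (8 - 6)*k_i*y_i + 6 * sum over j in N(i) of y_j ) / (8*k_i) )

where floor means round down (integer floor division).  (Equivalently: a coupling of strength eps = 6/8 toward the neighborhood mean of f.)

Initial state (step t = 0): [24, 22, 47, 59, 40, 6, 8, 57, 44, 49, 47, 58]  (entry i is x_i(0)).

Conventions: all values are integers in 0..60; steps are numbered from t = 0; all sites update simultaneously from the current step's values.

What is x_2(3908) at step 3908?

Simulating step by step:
t=0: [24, 22, 47, 59, 40, 6, 8, 57, 44, 49, 47, 58]
t=1: [16, 27, 19, 19, 19, 21, 22, 19, 19, 19, 19, 19]
t=2: [48, 41, 49, 49, 49, 50, 50, 49, 49, 49, 49, 49]
t=3: [15, 14, 15, 15, 15, 15, 15, 15, 15, 15, 15, 15]
t=4: [45, 45, 45, 45, 45, 45, 45, 45, 45, 45, 45, 45]
t=5: [15, 15, 15, 15, 15, 15, 15, 15, 15, 15, 15, 15]
t=6: [46, 46, 46, 46, 46, 46, 46, 46, 46, 46, 46, 46]
t=7: [15, 15, 15, 15, 15, 15, 15, 15, 15, 15, 15, 15]

Answer: x_2(3908) = 46
Key observation: The state at step 5, [15, 15, 15, 15, 15, 15, 15, 15, 15, 15, 15, 15], reappears at step 7: the system is in a cycle of period 2 from step 5 on.  Therefore the state at step 3908 equals the state at step 5 + ((3908 - 5) mod 2) = 6, which is [46, 46, 46, 46, 46, 46, 46, 46, 46, 46, 46, 46].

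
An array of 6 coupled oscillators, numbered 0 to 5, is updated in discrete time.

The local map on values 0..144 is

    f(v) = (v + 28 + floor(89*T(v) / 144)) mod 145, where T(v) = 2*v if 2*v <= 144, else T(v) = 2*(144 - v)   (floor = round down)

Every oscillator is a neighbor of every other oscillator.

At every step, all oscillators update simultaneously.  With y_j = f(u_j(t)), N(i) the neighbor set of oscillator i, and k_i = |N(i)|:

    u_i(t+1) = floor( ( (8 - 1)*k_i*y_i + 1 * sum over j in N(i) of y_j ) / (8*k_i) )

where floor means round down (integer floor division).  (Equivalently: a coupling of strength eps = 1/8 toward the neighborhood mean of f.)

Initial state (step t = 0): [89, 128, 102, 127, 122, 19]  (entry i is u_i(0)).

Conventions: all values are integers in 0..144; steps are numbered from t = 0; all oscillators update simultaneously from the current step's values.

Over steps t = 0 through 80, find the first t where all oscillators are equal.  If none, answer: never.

Simulating step by step:
t=0: [89, 128, 102, 127, 122, 19]  (not all equal)
t=1: [39, 31, 36, 32, 33, 65]  (not all equal)
t=2: [111, 96, 105, 97, 99, 37]  (not all equal)
t=3: [36, 39, 37, 39, 38, 100]  (not all equal)
t=4: [106, 112, 108, 112, 110, 46]  (not all equal)
t=5: [37, 36, 37, 36, 37, 118]  (not all equal)
t=6: [107, 106, 107, 106, 107, 42]  (not all equal)
t=7: [37, 37, 37, 37, 37, 110]  (not all equal)
t=8: [108, 108, 108, 108, 108, 44]  (not all equal)
t=9: [37, 37, 37, 37, 37, 114]  (not all equal)
t=10: [108, 108, 108, 108, 108, 43]  (not all equal)
t=11: [37, 37, 37, 37, 37, 112]  (not all equal)
t=12: [108, 108, 108, 108, 108, 43]  (not all equal)

Answer: never
Key observation: The state at step 10 reappears at step 12 — the system is in a cycle of period 2 from step 10 on.  No step 0..12 is synchronized, and the cycle repeats forever, so no step up to 80 (or ever) has all oscillators equal.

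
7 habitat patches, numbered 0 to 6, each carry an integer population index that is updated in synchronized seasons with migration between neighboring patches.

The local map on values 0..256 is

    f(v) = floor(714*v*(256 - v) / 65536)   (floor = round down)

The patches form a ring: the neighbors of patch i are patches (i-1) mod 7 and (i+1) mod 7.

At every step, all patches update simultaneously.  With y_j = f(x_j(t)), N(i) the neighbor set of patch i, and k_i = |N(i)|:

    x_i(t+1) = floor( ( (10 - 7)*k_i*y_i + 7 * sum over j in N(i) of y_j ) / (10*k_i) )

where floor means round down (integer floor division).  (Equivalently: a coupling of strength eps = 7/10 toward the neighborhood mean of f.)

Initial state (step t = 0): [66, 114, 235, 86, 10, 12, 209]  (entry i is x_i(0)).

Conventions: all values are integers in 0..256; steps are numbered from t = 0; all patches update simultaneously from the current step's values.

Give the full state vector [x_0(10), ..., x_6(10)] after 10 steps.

Answer: [163, 164, 163, 163, 163, 163, 163]

Derivation:
t=0: [66, 114, 235, 86, 10, 12, 209]
t=1: [139, 118, 133, 75, 74, 55, 90]
t=2: [171, 177, 166, 157, 137, 143, 152]
t=3: [160, 157, 160, 169, 173, 174, 168]
t=4: [165, 167, 165, 161, 157, 157, 161]
t=5: [163, 162, 163, 166, 167, 167, 166]
t=6: [163, 165, 163, 162, 161, 161, 162]
t=7: [164, 164, 164, 165, 165, 165, 165]
t=8: [163, 164, 163, 163, 163, 163, 163]
t=9: [164, 164, 164, 165, 165, 165, 165]
t=10: [163, 164, 163, 163, 163, 163, 163]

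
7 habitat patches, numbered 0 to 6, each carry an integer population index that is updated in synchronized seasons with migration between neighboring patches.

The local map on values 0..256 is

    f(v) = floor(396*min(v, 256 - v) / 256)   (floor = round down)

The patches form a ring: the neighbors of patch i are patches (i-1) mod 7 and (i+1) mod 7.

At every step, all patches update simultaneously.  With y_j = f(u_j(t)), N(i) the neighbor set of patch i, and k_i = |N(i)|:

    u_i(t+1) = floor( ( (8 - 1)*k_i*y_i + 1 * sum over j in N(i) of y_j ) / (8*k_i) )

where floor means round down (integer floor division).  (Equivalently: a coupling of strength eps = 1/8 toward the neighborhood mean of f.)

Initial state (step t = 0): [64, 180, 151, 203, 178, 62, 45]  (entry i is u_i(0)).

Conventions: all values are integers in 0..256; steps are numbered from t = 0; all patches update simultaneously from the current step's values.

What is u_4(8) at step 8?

Simulating step by step:
t=0: [64, 180, 151, 203, 178, 62, 45]
t=1: [98, 118, 154, 88, 116, 94, 72]
t=2: [150, 178, 157, 140, 174, 145, 115]
t=3: [161, 124, 152, 174, 132, 168, 175]
t=4: [147, 186, 159, 132, 183, 138, 127]
t=5: [166, 114, 149, 183, 121, 178, 193]
t=6: [138, 173, 162, 120, 178, 122, 101]
t=7: [177, 132, 146, 178, 128, 181, 159]
t=8: [128, 185, 168, 128, 188, 123, 146]

Answer: u_4(8) = 188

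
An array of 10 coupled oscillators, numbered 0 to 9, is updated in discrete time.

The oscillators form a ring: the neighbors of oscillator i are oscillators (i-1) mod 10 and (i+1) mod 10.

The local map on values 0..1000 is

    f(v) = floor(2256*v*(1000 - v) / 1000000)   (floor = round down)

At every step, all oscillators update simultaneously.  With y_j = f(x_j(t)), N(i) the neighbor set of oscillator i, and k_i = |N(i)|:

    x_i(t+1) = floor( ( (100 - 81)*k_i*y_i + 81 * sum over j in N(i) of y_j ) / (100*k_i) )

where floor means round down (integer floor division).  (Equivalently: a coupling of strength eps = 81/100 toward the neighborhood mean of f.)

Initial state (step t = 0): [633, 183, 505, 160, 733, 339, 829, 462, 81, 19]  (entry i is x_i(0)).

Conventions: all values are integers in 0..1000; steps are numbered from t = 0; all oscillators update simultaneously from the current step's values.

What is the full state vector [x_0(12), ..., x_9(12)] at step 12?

Simulating step by step:
t=0: [633, 183, 505, 160, 733, 339, 829, 462, 81, 19]
t=1: [253, 504, 366, 464, 411, 403, 491, 303, 275, 287]
t=2: [495, 491, 554, 539, 550, 552, 519, 500, 464, 441]
t=3: [560, 560, 560, 557, 558, 559, 560, 562, 560, 560]
t=4: [555, 555, 555, 555, 556, 555, 555, 555, 555, 555]
t=5: [557, 557, 557, 556, 556, 556, 557, 557, 557, 557]
t=6: [556, 556, 556, 556, 556, 556, 556, 556, 556, 556]
t=7: [556, 556, 556, 556, 556, 556, 556, 556, 556, 556]
t=8: [556, 556, 556, 556, 556, 556, 556, 556, 556, 556]
t=9: [556, 556, 556, 556, 556, 556, 556, 556, 556, 556]
t=10: [556, 556, 556, 556, 556, 556, 556, 556, 556, 556]
t=11: [556, 556, 556, 556, 556, 556, 556, 556, 556, 556]
t=12: [556, 556, 556, 556, 556, 556, 556, 556, 556, 556]

Answer: [556, 556, 556, 556, 556, 556, 556, 556, 556, 556]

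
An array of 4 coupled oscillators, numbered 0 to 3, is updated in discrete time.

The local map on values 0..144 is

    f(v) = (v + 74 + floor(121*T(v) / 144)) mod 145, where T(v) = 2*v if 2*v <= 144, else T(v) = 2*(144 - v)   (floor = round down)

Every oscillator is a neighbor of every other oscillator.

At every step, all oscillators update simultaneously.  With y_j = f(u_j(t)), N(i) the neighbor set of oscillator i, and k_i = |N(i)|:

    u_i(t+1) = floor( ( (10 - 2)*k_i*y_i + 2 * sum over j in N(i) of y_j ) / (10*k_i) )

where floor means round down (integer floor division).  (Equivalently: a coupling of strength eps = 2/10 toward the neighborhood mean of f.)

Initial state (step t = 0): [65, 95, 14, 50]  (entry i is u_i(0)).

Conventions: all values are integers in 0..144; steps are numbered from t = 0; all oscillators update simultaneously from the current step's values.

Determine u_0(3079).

Answer: u_0(3079) = 101
Key observation: The state at step 6, [102, 102, 102, 102], reappears at step 8: the system is in a cycle of period 2 from step 6 on.  Therefore the state at step 3079 equals the state at step 6 + ((3079 - 6) mod 2) = 7, which is [101, 101, 101, 101].

Derivation:
t=0: [65, 95, 14, 50]
t=1: [101, 103, 106, 71]
t=2: [102, 101, 99, 115]
t=3: [100, 101, 102, 94]
t=4: [102, 102, 101, 105]
t=5: [100, 100, 101, 99]
t=6: [102, 102, 102, 102]
t=7: [101, 101, 101, 101]
t=8: [102, 102, 102, 102]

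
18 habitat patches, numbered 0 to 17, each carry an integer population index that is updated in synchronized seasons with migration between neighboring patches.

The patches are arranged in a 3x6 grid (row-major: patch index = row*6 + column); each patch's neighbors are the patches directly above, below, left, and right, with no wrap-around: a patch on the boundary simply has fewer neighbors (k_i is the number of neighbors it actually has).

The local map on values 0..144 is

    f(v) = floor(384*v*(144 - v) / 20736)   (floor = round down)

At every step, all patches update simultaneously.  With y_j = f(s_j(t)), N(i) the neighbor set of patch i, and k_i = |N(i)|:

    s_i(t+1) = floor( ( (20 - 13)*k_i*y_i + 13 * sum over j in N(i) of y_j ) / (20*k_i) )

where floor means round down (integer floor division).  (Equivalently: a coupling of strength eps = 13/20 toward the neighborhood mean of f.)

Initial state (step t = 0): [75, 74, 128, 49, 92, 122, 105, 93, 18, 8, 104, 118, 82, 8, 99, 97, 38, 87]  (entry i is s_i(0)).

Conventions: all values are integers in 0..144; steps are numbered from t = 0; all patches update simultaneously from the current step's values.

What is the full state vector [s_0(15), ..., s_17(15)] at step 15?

Answer: [90, 90, 90, 90, 90, 90, 90, 90, 90, 90, 90, 90, 90, 90, 90, 90, 90, 90]

Derivation:
t=0: [75, 74, 128, 49, 92, 122, 105, 93, 18, 8, 104, 118, 82, 8, 99, 97, 38, 87]
t=1: [88, 80, 61, 61, 76, 63, 86, 68, 51, 53, 65, 66, 63, 63, 60, 67, 80, 74]
t=2: [92, 93, 91, 92, 94, 94, 92, 92, 90, 91, 93, 94, 93, 94, 92, 93, 94, 94]
t=3: [87, 87, 88, 88, 87, 87, 87, 88, 89, 88, 87, 87, 87, 87, 88, 87, 87, 87]
t=4: [91, 91, 90, 91, 91, 91, 91, 90, 90, 90, 91, 91, 91, 91, 90, 91, 91, 91]
t=5: [89, 89, 89, 89, 89, 89, 89, 89, 90, 89, 89, 89, 89, 89, 89, 89, 89, 89]
t=6: [90, 90, 90, 90, 90, 90, 90, 90, 90, 90, 90, 90, 90, 90, 90, 90, 90, 90]
t=7: [90, 90, 90, 90, 90, 90, 90, 90, 90, 90, 90, 90, 90, 90, 90, 90, 90, 90]
t=8: [90, 90, 90, 90, 90, 90, 90, 90, 90, 90, 90, 90, 90, 90, 90, 90, 90, 90]
t=9: [90, 90, 90, 90, 90, 90, 90, 90, 90, 90, 90, 90, 90, 90, 90, 90, 90, 90]
t=10: [90, 90, 90, 90, 90, 90, 90, 90, 90, 90, 90, 90, 90, 90, 90, 90, 90, 90]
t=11: [90, 90, 90, 90, 90, 90, 90, 90, 90, 90, 90, 90, 90, 90, 90, 90, 90, 90]
t=12: [90, 90, 90, 90, 90, 90, 90, 90, 90, 90, 90, 90, 90, 90, 90, 90, 90, 90]
t=13: [90, 90, 90, 90, 90, 90, 90, 90, 90, 90, 90, 90, 90, 90, 90, 90, 90, 90]
t=14: [90, 90, 90, 90, 90, 90, 90, 90, 90, 90, 90, 90, 90, 90, 90, 90, 90, 90]
t=15: [90, 90, 90, 90, 90, 90, 90, 90, 90, 90, 90, 90, 90, 90, 90, 90, 90, 90]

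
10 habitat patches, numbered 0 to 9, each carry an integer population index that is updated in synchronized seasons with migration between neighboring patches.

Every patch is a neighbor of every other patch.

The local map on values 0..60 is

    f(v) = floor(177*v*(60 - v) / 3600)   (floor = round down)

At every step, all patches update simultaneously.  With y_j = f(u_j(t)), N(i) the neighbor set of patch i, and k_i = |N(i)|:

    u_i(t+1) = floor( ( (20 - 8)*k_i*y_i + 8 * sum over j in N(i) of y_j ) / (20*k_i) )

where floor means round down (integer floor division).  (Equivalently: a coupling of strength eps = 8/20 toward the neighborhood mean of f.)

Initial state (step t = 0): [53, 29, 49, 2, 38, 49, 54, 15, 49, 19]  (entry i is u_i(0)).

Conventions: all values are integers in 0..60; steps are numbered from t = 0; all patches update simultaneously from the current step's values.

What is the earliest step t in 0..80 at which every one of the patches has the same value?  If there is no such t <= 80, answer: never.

Simulating step by step:
t=0: [53, 29, 49, 2, 38, 49, 54, 15, 49, 19]  (not all equal)
t=1: [22, 36, 26, 14, 34, 26, 20, 30, 26, 33]  (not all equal)
t=2: [41, 41, 42, 35, 42, 42, 39, 42, 42, 42]  (not all equal)
t=3: [38, 38, 37, 40, 37, 37, 39, 37, 37, 37]  (not all equal)
t=4: [40, 40, 40, 39, 40, 40, 40, 40, 40, 40]  (not all equal)
t=5: [39, 39, 39, 39, 39, 39, 39, 39, 39, 39]  (all equal)

Answer: 5
Key observation: Synchronization is absorbing here: once all patches are equal they stay equal, and step 5 is the first all-equal step.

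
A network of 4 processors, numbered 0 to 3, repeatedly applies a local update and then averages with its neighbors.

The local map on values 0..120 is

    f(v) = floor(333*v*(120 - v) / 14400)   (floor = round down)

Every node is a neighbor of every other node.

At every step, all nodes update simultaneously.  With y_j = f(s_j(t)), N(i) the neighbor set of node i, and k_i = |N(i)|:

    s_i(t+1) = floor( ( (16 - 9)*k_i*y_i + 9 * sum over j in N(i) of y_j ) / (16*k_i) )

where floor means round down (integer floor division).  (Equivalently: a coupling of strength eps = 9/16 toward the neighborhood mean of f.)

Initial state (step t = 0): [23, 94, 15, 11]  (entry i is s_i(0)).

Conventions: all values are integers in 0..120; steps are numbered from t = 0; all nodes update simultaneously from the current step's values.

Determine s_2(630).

Answer: s_2(630) = 75
Key observation: The state at step 3, [78, 78, 78, 78], reappears at step 5: the system is in a cycle of period 2 from step 3 on.  Therefore the state at step 630 equals the state at step 3 + ((630 - 3) mod 2) = 4, which is [75, 75, 75, 75].

Derivation:
t=0: [23, 94, 15, 11]
t=1: [44, 45, 40, 38]
t=2: [75, 75, 74, 74]
t=3: [78, 78, 78, 78]
t=4: [75, 75, 75, 75]
t=5: [78, 78, 78, 78]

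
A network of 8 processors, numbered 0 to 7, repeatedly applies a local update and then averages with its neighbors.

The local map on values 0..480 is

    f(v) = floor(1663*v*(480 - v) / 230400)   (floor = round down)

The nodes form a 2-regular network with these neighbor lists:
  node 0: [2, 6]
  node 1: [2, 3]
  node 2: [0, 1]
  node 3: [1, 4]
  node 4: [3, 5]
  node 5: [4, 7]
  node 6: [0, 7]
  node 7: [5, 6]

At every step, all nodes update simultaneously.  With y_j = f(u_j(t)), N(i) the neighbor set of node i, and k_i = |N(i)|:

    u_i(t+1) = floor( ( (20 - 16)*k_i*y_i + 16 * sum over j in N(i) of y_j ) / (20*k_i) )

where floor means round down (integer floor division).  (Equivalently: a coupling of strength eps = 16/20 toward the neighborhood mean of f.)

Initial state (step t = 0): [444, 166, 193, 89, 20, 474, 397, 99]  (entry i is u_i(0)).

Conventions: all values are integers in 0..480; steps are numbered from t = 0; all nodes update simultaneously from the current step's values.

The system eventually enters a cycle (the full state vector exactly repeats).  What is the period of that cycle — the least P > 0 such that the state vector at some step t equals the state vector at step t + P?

Answer: 4
Key observation: The state at step 12, [405, 404, 405, 404, 404, 404, 405, 404], reappears at step 16 — and no state repeats earlier — so the cycle the system enters has period 4.

Derivation:
t=0: [444, 166, 193, 89, 20, 474, 397, 99]
t=1: [277, 335, 276, 227, 121, 139, 202, 157]
t=2: [405, 398, 383, 348, 365, 340, 389, 372]
t=3: [253, 286, 235, 281, 330, 305, 254, 297]
t=4: [414, 407, 408, 383, 386, 376, 405, 398]
t=5: [211, 234, 206, 243, 272, 254, 216, 247]
t=6: [409, 411, 411, 412, 413, 412, 411, 413]
t=7: [205, 203, 206, 201, 201, 199, 204, 202]
t=8: [406, 405, 405, 404, 403, 404, 405, 404]
t=9: [218, 219, 217, 221, 221, 221, 218, 220]
t=10: [411, 412, 411, 412, 413, 412, 412, 412]
t=11: [203, 202, 203, 200, 201, 200, 202, 202]
t=12: [405, 404, 405, 404, 404, 404, 405, 404]
t=13: [219, 220, 219, 221, 221, 221, 219, 220]
t=14: [412, 412, 412, 412, 413, 412, 412, 412]
t=15: [202, 202, 202, 200, 201, 200, 202, 202]
t=16: [405, 404, 405, 404, 404, 404, 405, 404]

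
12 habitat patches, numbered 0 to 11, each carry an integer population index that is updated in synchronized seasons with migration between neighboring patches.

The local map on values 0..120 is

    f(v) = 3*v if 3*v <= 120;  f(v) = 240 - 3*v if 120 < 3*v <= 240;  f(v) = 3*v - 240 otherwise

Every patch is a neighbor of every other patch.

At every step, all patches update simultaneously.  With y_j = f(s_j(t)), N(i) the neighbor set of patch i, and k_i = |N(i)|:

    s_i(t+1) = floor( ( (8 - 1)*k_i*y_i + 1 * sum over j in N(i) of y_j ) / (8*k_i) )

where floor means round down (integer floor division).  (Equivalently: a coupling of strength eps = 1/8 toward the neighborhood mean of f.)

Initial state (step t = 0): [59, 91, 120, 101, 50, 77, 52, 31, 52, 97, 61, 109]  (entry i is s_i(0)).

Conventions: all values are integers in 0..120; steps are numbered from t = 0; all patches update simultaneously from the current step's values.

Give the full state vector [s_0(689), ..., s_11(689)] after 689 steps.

Simulating step by step:
t=0: [59, 91, 120, 101, 50, 77, 52, 31, 52, 97, 61, 109]
t=1: [63, 37, 113, 63, 87, 17, 82, 89, 82, 53, 58, 84]
t=2: [50, 102, 92, 50, 24, 50, 11, 29, 11, 76, 63, 16]
t=3: [85, 65, 39, 85, 70, 85, 36, 83, 36, 18, 52, 49]
t=4: [20, 46, 108, 20, 33, 20, 101, 15, 101, 54, 80, 88]
t=5: [60, 96, 80, 60, 93, 60, 62, 47, 62, 75, 8, 29]
t=6: [58, 48, 6, 58, 40, 58, 53, 92, 53, 19, 27, 81]
t=7: [65, 91, 24, 65, 112, 65, 78, 39, 78, 57, 78, 11]
t=8: [45, 35, 68, 45, 89, 45, 11, 107, 11, 66, 11, 35]
t=9: [99, 99, 40, 99, 32, 99, 37, 79, 37, 45, 37, 99]
t=10: [59, 59, 114, 59, 93, 59, 106, 13, 106, 101, 106, 59]
t=11: [63, 63, 97, 63, 42, 63, 76, 42, 76, 63, 76, 63]
t=12: [51, 51, 51, 51, 105, 51, 17, 105, 17, 51, 17, 51]
t=13: [85, 85, 85, 85, 75, 85, 54, 75, 54, 85, 54, 85]
t=14: [17, 17, 17, 17, 17, 17, 71, 17, 71, 17, 71, 17]
t=15: [50, 50, 50, 50, 50, 50, 29, 50, 29, 50, 29, 50]
t=16: [89, 89, 89, 89, 89, 89, 87, 89, 87, 89, 87, 89]
t=17: [26, 26, 26, 26, 26, 26, 21, 26, 21, 26, 21, 26]
t=18: [77, 77, 77, 77, 77, 77, 64, 77, 64, 77, 64, 77]
t=19: [10, 10, 10, 10, 10, 10, 44, 10, 44, 10, 44, 10]
t=20: [32, 32, 32, 32, 32, 32, 100, 32, 100, 32, 100, 32]
t=21: [94, 94, 94, 94, 94, 94, 63, 94, 63, 94, 63, 94]
t=22: [42, 42, 42, 42, 42, 42, 50, 42, 50, 42, 50, 42]
t=23: [113, 113, 113, 113, 113, 113, 92, 113, 92, 113, 92, 113]
t=24: [96, 96, 96, 96, 96, 96, 42, 96, 42, 96, 42, 96]
t=25: [50, 50, 50, 50, 50, 50, 107, 50, 107, 50, 107, 50]
t=26: [89, 89, 89, 89, 89, 89, 81, 89, 81, 89, 81, 89]
t=27: [26, 26, 26, 26, 26, 26, 5, 26, 5, 26, 5, 26]
t=28: [75, 75, 75, 75, 75, 75, 21, 75, 21, 75, 21, 75]
t=29: [16, 16, 16, 16, 16, 16, 58, 16, 58, 16, 58, 16]
t=30: [48, 48, 48, 48, 48, 48, 64, 48, 64, 48, 64, 48]
t=31: [94, 94, 94, 94, 94, 94, 52, 94, 52, 94, 52, 94]
t=32: [43, 43, 43, 43, 43, 43, 79, 43, 79, 43, 79, 43]
t=33: [107, 107, 107, 107, 107, 107, 14, 107, 14, 107, 14, 107]
t=34: [79, 79, 79, 79, 79, 79, 45, 79, 45, 79, 45, 79]
t=35: [6, 6, 6, 6, 6, 6, 94, 6, 94, 6, 94, 6]
t=36: [18, 18, 18, 18, 18, 18, 39, 18, 39, 18, 39, 18]
t=37: [56, 56, 56, 56, 56, 56, 110, 56, 110, 56, 110, 56]
t=38: [72, 72, 72, 72, 72, 72, 88, 72, 88, 72, 88, 72]
t=39: [24, 24, 24, 24, 24, 24, 24, 24, 24, 24, 24, 24]
t=40: [72, 72, 72, 72, 72, 72, 72, 72, 72, 72, 72, 72]
t=41: [24, 24, 24, 24, 24, 24, 24, 24, 24, 24, 24, 24]

Answer: [24, 24, 24, 24, 24, 24, 24, 24, 24, 24, 24, 24]
Key observation: The state at step 39, [24, 24, 24, 24, 24, 24, 24, 24, 24, 24, 24, 24], reappears at step 41: the system is in a cycle of period 2 from step 39 on.  Therefore the state at step 689 equals the state at step 39 + ((689 - 39) mod 2) = 39, which is [24, 24, 24, 24, 24, 24, 24, 24, 24, 24, 24, 24].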